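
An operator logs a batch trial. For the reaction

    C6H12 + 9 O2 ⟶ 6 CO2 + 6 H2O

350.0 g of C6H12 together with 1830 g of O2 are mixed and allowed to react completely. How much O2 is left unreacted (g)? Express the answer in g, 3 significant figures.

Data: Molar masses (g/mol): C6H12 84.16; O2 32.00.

632 g

n(C6H12) = 350.0 / 84.16 = 4.159 mol
n(O2) = 1830 / 32.00 = 57.19 mol
n/ν for C6H12 = 4.159/1 = 4.159
n/ν for O2 = 57.19/9 = 6.354
Smallest n/ν is C6H12 → limiting reagent.
O2 consumed = (9/1) × 4.159 = 37.43 mol
O2 remaining = 57.19 − 37.43 = 19.76 mol
mass = 19.76 × 32.00 = 632.3 g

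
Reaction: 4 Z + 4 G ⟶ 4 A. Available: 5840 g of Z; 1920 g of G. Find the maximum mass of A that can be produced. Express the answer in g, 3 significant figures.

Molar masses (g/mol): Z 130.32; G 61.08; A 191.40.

6020 g

n(Z) = 5840 / 130.32 = 44.81 mol
n(G) = 1920 / 61.08 = 31.43 mol
n/ν for Z = 44.81/4 = 11.20
n/ν for G = 31.43/4 = 7.858
Smallest n/ν is G → limiting reagent.
n(A) = (4/4) × 31.43 = 31.43 mol
mass = 31.43 × 191.40 = 6016 g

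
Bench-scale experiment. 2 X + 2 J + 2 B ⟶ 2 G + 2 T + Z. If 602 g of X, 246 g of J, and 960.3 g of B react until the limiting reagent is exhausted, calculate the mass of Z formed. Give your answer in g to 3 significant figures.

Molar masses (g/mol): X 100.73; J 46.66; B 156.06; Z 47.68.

126 g

n(X) = 602.0 / 100.73 = 5.976 mol
n(J) = 246.0 / 46.66 = 5.272 mol
n(B) = 960.3 / 156.06 = 6.153 mol
n/ν for X = 5.976/2 = 2.988
n/ν for J = 5.272/2 = 2.636
n/ν for B = 6.153/2 = 3.077
Smallest n/ν is J → limiting reagent.
n(Z) = (1/2) × 5.272 = 2.636 mol
mass = 2.636 × 47.68 = 125.7 g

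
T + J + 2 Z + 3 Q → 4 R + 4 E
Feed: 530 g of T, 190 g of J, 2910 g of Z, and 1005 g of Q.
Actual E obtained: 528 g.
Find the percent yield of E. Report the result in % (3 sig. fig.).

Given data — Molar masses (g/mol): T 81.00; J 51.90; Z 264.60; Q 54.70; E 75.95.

47.5 %

n(T) = 530.0 / 81.00 = 6.543 mol
n(J) = 190.0 / 51.90 = 3.661 mol
n(Z) = 2910 / 264.60 = 11.00 mol
n(Q) = 1005 / 54.70 = 18.37 mol
n/ν for T = 6.543/1 = 6.543
n/ν for J = 3.661/1 = 3.661
n/ν for Z = 11.00/2 = 5.500
n/ν for Q = 18.37/3 = 6.123
Smallest n/ν is J → limiting reagent.
theoretical n(E) = (4/1) × 3.661 = 14.64 mol → 1112 g
% yield = 528 / 1112 × 100 = 47.48 %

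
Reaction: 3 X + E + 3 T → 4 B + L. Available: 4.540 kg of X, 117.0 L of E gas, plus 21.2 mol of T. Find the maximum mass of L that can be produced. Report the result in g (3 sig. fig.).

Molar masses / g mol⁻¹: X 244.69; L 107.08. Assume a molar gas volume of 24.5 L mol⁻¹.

511 g

n(X) = 4.540×1000 / 244.69 = 18.55 mol
n(E) = 117.0 / 24.5 = 4.776 mol
n(T) = 21.20 mol
n/ν for X = 18.55/3 = 6.183
n/ν for E = 4.776/1 = 4.776
n/ν for T = 21.20/3 = 7.067
Smallest n/ν is E → limiting reagent.
n(L) = (1/1) × 4.776 = 4.776 mol
mass = 4.776 × 107.08 = 511.4 g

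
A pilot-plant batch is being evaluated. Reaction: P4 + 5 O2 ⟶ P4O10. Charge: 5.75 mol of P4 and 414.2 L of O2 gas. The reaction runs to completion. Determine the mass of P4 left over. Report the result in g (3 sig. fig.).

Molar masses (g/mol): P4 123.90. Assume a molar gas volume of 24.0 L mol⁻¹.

n(P4) = 5.750 mol
n(O2) = 414.2 / 24.0 = 17.26 mol
n/ν for P4 = 5.750/1 = 5.750
n/ν for O2 = 17.26/5 = 3.452
Smallest n/ν is O2 → limiting reagent.
P4 consumed = (1/5) × 17.26 = 3.452 mol
P4 remaining = 5.750 − 3.452 = 2.298 mol
mass = 2.298 × 123.90 = 284.7 g

285 g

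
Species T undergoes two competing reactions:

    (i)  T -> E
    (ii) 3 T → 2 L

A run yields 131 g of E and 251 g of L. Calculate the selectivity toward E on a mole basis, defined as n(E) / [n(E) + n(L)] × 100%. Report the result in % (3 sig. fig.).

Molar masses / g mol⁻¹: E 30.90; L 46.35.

n(E) = 131 / 30.90 = 4.239 mol
n(L) = 251 / 46.35 = 5.415 mol
selectivity = 4.239/(4.239+5.415) × 100 = 43.91 %

43.9 %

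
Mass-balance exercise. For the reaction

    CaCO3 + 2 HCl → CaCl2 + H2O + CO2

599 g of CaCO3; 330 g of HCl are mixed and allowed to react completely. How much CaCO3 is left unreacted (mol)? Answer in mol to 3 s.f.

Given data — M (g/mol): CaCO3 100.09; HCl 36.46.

1.46 mol

n(CaCO3) = 599.0 / 100.09 = 5.985 mol
n(HCl) = 330.0 / 36.46 = 9.051 mol
n/ν → CaCO3: 5.985, HCl: 4.526; HCl is limiting.
CaCO3 consumed = (1/2) × 9.051 = 4.526 mol
CaCO3 remaining = 5.985 − 4.526 = 1.459 mol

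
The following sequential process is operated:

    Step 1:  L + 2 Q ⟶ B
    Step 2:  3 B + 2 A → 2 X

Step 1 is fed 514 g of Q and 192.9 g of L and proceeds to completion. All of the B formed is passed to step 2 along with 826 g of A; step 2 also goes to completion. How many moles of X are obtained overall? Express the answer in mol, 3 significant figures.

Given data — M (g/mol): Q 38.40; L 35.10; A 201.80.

3.66 mol

Step 1:
n(Q) = 514.0 / 38.40 = 13.39 mol
n(L) = 192.9 / 35.10 = 5.496 mol
n/ν for Q = 13.39/2 = 6.695
n/ν for L = 5.496/1 = 5.496
Smallest n/ν is L → limiting reagent.
n(B) produced = (1/1) × 5.496 = 5.496 mol
Step 2:
n(B) available = 5.496 mol
n(A) = 826.0 / 201.80 = 4.093 mol
n/ν for B = 5.496/3 = 1.832
n/ν for A = 4.093/2 = 2.047
Smallest n/ν is B → limiting reagent.
n(X) = (2/3) × 5.496 = 3.664 mol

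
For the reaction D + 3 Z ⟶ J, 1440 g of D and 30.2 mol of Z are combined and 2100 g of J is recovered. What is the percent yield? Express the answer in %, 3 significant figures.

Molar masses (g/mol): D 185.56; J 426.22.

n(D) = 1440 / 185.56 = 7.760 mol
n(Z) = 30.20 mol
n/ν → D: 7.760, Z: 10.07; D is limiting.
theoretical n(J) = (1/1) × 7.760 = 7.760 mol → 3307 g
% yield = 2100 / 3307 × 100 = 63.50 %

63.5 %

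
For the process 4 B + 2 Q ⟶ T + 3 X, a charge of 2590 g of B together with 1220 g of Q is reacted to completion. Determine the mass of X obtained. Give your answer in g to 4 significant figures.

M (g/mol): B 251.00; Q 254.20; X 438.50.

n(B) = 2590 / 251.00 = 10.32 mol
n(Q) = 1220 / 254.20 = 4.799 mol
n/ν for B = 10.32/4 = 2.580
n/ν for Q = 4.799/2 = 2.400
Smallest n/ν is Q → limiting reagent.
n(X) = (3/2) × 4.799 = 7.199 mol
mass = 7.199 × 438.50 = 3157 g

3157 g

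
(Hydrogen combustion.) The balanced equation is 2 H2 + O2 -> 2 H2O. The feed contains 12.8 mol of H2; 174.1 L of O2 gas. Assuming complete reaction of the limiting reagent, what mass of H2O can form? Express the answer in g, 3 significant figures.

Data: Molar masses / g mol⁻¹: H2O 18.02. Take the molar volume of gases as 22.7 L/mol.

n(H2) = 12.80 mol
n(O2) = 174.1 / 22.7 = 7.670 mol
n/ν for H2 = 12.80/2 = 6.400
n/ν for O2 = 7.670/1 = 7.670
Smallest n/ν is H2 → limiting reagent.
n(H2O) = (2/2) × 12.80 = 12.80 mol
mass = 12.80 × 18.02 = 230.7 g

231 g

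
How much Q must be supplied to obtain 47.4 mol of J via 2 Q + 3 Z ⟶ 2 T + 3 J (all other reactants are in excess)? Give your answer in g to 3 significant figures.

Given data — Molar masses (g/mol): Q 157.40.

4970 g

n(J) = 47.40 mol
n(Q) = (2/3) × 47.40 = 31.60 mol
mass = 31.60 × 157.40 = 4974 g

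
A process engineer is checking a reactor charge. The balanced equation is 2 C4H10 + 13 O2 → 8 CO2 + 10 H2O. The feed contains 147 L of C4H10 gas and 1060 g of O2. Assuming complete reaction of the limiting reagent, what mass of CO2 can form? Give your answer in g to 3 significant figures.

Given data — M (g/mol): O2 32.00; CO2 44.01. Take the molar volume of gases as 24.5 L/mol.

n(C4H10) = 147.0 / 24.5 = 6.000 mol
n(O2) = 1060 / 32.00 = 33.13 mol
n/ν for C4H10 = 6.000/2 = 3.000
n/ν for O2 = 33.13/13 = 2.548
Smallest n/ν is O2 → limiting reagent.
n(CO2) = (8/13) × 33.13 = 20.39 mol
mass = 20.39 × 44.01 = 897.4 g

897 g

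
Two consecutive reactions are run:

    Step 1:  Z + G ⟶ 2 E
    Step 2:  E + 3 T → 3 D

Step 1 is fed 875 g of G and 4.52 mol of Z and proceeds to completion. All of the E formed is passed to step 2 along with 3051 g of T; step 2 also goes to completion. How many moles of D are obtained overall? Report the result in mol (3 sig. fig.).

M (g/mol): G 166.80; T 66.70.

Step 1:
n(G) = 875.0 / 166.80 = 5.246 mol
n(Z) = 4.520 mol
n/ν for G = 5.246/1 = 5.246
n/ν for Z = 4.520/1 = 4.520
Smallest n/ν is Z → limiting reagent.
n(E) produced = (2/1) × 4.520 = 9.040 mol
Step 2:
n(E) available = 9.040 mol
n(T) = 3051 / 66.70 = 45.74 mol
n/ν for E = 9.040/1 = 9.040
n/ν for T = 45.74/3 = 15.25
Smallest n/ν is E → limiting reagent.
n(D) = (3/1) × 9.040 = 27.12 mol

27.1 mol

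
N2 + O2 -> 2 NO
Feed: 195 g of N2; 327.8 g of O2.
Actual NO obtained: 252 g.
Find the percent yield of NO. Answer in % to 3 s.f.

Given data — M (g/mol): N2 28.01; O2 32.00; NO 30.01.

60.3 %

n(N2) = 195.0 / 28.01 = 6.962 mol
n(O2) = 327.8 / 32.00 = 10.24 mol
n/ν for N2 = 6.962/1 = 6.962
n/ν for O2 = 10.24/1 = 10.24
Smallest n/ν is N2 → limiting reagent.
theoretical n(NO) = (2/1) × 6.962 = 13.92 mol → 417.7 g
% yield = 252 / 417.7 × 100 = 60.33 %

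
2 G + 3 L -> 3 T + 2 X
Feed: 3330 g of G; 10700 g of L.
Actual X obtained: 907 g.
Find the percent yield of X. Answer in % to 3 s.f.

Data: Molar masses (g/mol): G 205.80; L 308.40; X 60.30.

93.0 %

n(G) = 3330 / 205.80 = 16.18 mol
n(L) = 10700 / 308.40 = 34.70 mol
n/ν for G = 16.18/2 = 8.090
n/ν for L = 34.70/3 = 11.57
Smallest n/ν is G → limiting reagent.
theoretical n(X) = (2/2) × 16.18 = 16.18 mol → 975.7 g
% yield = 907 / 975.7 × 100 = 92.96 %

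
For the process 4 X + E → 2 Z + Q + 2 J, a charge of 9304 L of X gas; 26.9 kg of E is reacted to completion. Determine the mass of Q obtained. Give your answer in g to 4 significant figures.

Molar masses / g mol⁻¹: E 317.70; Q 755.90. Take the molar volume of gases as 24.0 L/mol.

64000 g

n(X) = 9304 / 24.0 = 387.7 mol
n(E) = 26.90×1000 / 317.70 = 84.67 mol
n/ν for X = 387.7/4 = 96.93
n/ν for E = 84.67/1 = 84.67
Smallest n/ν is E → limiting reagent.
n(Q) = (1/1) × 84.67 = 84.67 mol
mass = 84.67 × 755.90 = 64000 g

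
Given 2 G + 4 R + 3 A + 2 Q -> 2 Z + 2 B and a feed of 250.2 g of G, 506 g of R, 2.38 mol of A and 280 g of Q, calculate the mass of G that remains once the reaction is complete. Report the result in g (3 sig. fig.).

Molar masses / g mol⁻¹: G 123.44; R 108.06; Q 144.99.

n(G) = 250.2 / 123.44 = 2.027 mol
n(R) = 506.0 / 108.06 = 4.683 mol
n(A) = 2.380 mol
n(Q) = 280.0 / 144.99 = 1.931 mol
n/ν for G = 2.027/2 = 1.014
n/ν for R = 4.683/4 = 1.171
n/ν for A = 2.380/3 = 0.7933
n/ν for Q = 1.931/2 = 0.9655
Smallest n/ν is A → limiting reagent.
G consumed = (2/3) × 2.380 = 1.587 mol
G remaining = 2.027 − 1.587 = 0.4400 mol
mass = 0.4400 × 123.44 = 54.31 g

54.3 g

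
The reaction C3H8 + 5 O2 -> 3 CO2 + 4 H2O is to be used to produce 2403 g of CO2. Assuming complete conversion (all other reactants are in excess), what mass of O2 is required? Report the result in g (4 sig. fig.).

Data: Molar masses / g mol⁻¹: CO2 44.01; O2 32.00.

n(CO2) = 2403 / 44.01 = 54.60 mol
n(O2) = (5/3) × 54.60 = 91.00 mol
mass = 91.00 × 32.00 = 2912 g

2912 g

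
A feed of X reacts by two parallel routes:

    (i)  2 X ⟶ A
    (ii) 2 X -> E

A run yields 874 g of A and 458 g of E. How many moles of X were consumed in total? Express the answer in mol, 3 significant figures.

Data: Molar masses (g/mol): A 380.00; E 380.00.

7.01 mol

n(A) = 874 / 380.00 = 2.300 mol
n(E) = 458 / 380.00 = 1.205 mol
n(X) via (i) = (2/1)×2.300 = 4.600 mol
n(X) via (ii) = (2/1)×1.205 = 2.410 mol
total n(X) = 4.600 + 2.410 = 7.010 mol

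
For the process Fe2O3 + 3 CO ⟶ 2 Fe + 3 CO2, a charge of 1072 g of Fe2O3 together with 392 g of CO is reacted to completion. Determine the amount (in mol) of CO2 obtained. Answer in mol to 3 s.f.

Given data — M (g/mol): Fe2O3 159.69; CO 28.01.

14.0 mol

n(Fe2O3) = 1072 / 159.69 = 6.713 mol
n(CO) = 392.0 / 28.01 = 14.00 mol
n/ν for Fe2O3 = 6.713/1 = 6.713
n/ν for CO = 14.00/3 = 4.667
Smallest n/ν is CO → limiting reagent.
n(CO2) = (3/3) × 14.00 = 14.00 mol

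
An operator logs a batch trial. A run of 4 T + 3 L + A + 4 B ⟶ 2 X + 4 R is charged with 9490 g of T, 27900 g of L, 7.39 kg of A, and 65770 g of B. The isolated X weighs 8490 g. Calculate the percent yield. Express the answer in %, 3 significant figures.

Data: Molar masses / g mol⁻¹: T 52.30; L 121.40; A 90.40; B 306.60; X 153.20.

n(T) = 9490 / 52.30 = 181.5 mol
n(L) = 27900 / 121.40 = 229.8 mol
n(A) = 7.390×1000 / 90.40 = 81.75 mol
n(B) = 65770 / 306.60 = 214.5 mol
n/ν for T = 181.5/4 = 45.38
n/ν for L = 229.8/3 = 76.60
n/ν for A = 81.75/1 = 81.75
n/ν for B = 214.5/4 = 53.63
Smallest n/ν is T → limiting reagent.
theoretical n(X) = (2/4) × 181.5 = 90.75 mol → 13900 g
% yield = 8490 / 13900 × 100 = 61.08 %

61.1 %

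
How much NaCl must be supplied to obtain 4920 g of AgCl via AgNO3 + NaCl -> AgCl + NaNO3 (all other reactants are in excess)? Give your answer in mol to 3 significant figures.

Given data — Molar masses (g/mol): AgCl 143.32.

n(AgCl) = 4920 / 143.32 = 34.33 mol
n(NaCl) = (1/1) × 34.33 = 34.33 mol

34.3 mol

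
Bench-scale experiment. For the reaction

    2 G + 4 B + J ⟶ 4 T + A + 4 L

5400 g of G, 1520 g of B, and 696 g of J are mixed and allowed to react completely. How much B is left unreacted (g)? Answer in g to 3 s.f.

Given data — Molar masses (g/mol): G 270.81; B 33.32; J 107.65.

658 g

n(G) = 5400 / 270.81 = 19.94 mol
n(B) = 1520 / 33.32 = 45.62 mol
n(J) = 696.0 / 107.65 = 6.465 mol
n/ν → G: 9.970, B: 11.41, J: 6.465; J is limiting.
B consumed = (4/1) × 6.465 = 25.86 mol
B remaining = 45.62 − 25.86 = 19.76 mol
mass = 19.76 × 33.32 = 658.4 g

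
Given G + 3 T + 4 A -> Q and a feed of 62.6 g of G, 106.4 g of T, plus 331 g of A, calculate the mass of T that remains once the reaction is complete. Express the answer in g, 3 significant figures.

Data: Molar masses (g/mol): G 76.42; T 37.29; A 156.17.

n(G) = 62.60 / 76.42 = 0.8192 mol
n(T) = 106.4 / 37.29 = 2.853 mol
n(A) = 331.0 / 156.17 = 2.119 mol
n/ν → G: 0.8192, T: 0.9510, A: 0.5298; A is limiting.
T consumed = (3/4) × 2.119 = 1.589 mol
T remaining = 2.853 − 1.589 = 1.264 mol
mass = 1.264 × 37.29 = 47.13 g

47.1 g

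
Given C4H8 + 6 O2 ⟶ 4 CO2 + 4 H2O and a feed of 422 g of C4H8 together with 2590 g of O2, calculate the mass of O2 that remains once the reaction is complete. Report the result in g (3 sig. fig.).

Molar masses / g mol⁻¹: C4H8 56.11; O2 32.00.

1150 g

n(C4H8) = 422.0 / 56.11 = 7.521 mol
n(O2) = 2590 / 32.00 = 80.94 mol
n/ν for C4H8 = 7.521/1 = 7.521
n/ν for O2 = 80.94/6 = 13.49
Smallest n/ν is C4H8 → limiting reagent.
O2 consumed = (6/1) × 7.521 = 45.13 mol
O2 remaining = 80.94 − 45.13 = 35.81 mol
mass = 35.81 × 32.00 = 1146 g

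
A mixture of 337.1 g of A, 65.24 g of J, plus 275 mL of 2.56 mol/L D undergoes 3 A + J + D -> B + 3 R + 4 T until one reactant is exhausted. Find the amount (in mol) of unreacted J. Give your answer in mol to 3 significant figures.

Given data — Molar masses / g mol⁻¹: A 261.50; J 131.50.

n(A) = 337.1 / 261.50 = 1.289 mol
n(J) = 65.24 / 131.50 = 0.4961 mol
n(D) = 2.56 × 275.0/1000 = 0.7040 mol
n/ν → A: 0.4297, J: 0.4961, D: 0.7040; A is limiting.
J consumed = (1/3) × 1.289 = 0.4297 mol
J remaining = 0.4961 − 0.4297 = 0.06640 mol

0.0664 mol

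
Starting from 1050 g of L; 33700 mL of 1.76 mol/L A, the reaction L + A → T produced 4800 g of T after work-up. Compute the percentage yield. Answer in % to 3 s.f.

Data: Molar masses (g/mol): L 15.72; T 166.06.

48.7 %

n(L) = 1050 / 15.72 = 66.79 mol
n(A) = 1.76 × 33700/1000 = 59.31 mol
n/ν → L: 66.79, A: 59.31; A is limiting.
theoretical n(T) = (1/1) × 59.31 = 59.31 mol → 9849 g
% yield = 4800 / 9849 × 100 = 48.74 %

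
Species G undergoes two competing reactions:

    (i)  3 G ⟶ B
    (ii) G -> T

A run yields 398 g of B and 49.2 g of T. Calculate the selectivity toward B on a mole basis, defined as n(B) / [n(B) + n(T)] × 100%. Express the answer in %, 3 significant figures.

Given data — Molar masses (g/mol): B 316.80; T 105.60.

n(B) = 398 / 316.80 = 1.256 mol
n(T) = 49.2 / 105.60 = 0.4659 mol
selectivity = 1.256/(1.256+0.4659) × 100 = 72.94 %

72.9 %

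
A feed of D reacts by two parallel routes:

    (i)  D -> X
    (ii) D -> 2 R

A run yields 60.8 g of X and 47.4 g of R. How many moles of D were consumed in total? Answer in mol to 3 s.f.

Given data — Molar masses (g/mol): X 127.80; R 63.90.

0.847 mol

n(X) = 60.8 / 127.80 = 0.4757 mol
n(R) = 47.4 / 63.90 = 0.7418 mol
n(D) via (i) = (1/1)×0.4757 = 0.4757 mol
n(D) via (ii) = (1/2)×0.7418 = 0.3709 mol
total n(D) = 0.4757 + 0.3709 = 0.8466 mol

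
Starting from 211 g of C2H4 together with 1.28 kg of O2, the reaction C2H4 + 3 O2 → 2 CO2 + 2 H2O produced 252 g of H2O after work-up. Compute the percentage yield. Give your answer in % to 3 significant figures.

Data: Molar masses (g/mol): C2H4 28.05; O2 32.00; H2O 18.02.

n(C2H4) = 211.0 / 28.05 = 7.522 mol
n(O2) = 1.280×1000 / 32.00 = 40.00 mol
n/ν for C2H4 = 7.522/1 = 7.522
n/ν for O2 = 40.00/3 = 13.33
Smallest n/ν is C2H4 → limiting reagent.
theoretical n(H2O) = (2/1) × 7.522 = 15.04 mol → 271.0 g
% yield = 252 / 271.0 × 100 = 92.99 %

93.0 %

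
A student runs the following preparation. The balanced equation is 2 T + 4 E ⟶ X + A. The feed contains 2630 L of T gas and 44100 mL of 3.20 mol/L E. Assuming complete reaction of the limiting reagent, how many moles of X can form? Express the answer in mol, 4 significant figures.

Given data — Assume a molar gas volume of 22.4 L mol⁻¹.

35.28 mol

n(T) = 2630 / 22.4 = 117.4 mol
n(E) = 3.20 × 44100/1000 = 141.1 mol
n/ν for T = 117.4/2 = 58.70
n/ν for E = 141.1/4 = 35.28
Smallest n/ν is E → limiting reagent.
n(X) = (1/4) × 141.1 = 35.28 mol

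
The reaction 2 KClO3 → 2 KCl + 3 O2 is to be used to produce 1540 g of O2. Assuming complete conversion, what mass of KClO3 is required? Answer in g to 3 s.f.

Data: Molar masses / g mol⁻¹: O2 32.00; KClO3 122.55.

n(O2) = 1540 / 32.00 = 48.13 mol
n(KClO3) = (2/3) × 48.13 = 32.09 mol
mass = 32.09 × 122.55 = 3933 g

3930 g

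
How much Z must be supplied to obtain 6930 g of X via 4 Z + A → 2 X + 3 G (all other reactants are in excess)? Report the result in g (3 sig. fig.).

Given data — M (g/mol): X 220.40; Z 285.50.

18000 g

n(X) = 6930 / 220.40 = 31.44 mol
n(Z) = (4/2) × 31.44 = 62.88 mol
mass = 62.88 × 285.50 = 17950 g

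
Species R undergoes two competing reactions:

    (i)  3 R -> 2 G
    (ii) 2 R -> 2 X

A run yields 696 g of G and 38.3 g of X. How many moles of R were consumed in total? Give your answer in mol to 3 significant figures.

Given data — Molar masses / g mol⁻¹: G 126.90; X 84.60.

8.68 mol

n(G) = 696 / 126.90 = 5.485 mol
n(X) = 38.3 / 84.60 = 0.4527 mol
n(R) via (i) = (3/2)×5.485 = 8.228 mol
n(R) via (ii) = (2/2)×0.4527 = 0.4527 mol
total n(R) = 8.228 + 0.4527 = 8.681 mol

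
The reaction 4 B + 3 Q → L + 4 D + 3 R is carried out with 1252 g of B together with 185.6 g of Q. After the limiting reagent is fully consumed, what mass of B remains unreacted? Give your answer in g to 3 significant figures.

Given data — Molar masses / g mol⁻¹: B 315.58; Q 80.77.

n(B) = 1252 / 315.58 = 3.967 mol
n(Q) = 185.6 / 80.77 = 2.298 mol
n/ν → B: 0.9918, Q: 0.7660; Q is limiting.
B consumed = (4/3) × 2.298 = 3.064 mol
B remaining = 3.967 − 3.064 = 0.9030 mol
mass = 0.9030 × 315.58 = 285.0 g

285 g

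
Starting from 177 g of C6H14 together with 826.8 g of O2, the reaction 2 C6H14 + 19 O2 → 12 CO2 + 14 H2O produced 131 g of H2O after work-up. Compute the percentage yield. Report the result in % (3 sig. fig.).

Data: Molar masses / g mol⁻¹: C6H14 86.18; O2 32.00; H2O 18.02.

50.6 %

n(C6H14) = 177.0 / 86.18 = 2.054 mol
n(O2) = 826.8 / 32.00 = 25.84 mol
n/ν for C6H14 = 2.054/2 = 1.027
n/ν for O2 = 25.84/19 = 1.360
Smallest n/ν is C6H14 → limiting reagent.
theoretical n(H2O) = (14/2) × 2.054 = 14.38 mol → 259.1 g
% yield = 131 / 259.1 × 100 = 50.56 %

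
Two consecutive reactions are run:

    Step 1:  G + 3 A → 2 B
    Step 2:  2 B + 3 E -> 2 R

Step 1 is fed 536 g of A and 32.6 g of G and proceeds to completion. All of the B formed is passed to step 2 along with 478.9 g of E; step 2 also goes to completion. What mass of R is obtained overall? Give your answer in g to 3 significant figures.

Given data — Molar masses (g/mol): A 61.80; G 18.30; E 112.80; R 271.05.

Step 1:
n(A) = 536.0 / 61.80 = 8.673 mol
n(G) = 32.60 / 18.30 = 1.781 mol
n/ν for A = 8.673/3 = 2.891
n/ν for G = 1.781/1 = 1.781
Smallest n/ν is G → limiting reagent.
n(B) produced = (2/1) × 1.781 = 3.562 mol
Step 2:
n(B) available = 3.562 mol
n(E) = 478.9 / 112.80 = 4.246 mol
n/ν for B = 3.562/2 = 1.781
n/ν for E = 4.246/3 = 1.415
Smallest n/ν is E → limiting reagent.
n(R) = (2/3) × 4.246 = 2.831 mol
mass = 2.831 × 271.05 = 767.3 g

767 g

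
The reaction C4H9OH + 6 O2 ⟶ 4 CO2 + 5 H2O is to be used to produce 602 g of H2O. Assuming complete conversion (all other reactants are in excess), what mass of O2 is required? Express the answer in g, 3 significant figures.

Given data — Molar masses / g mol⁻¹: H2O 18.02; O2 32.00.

1280 g

n(H2O) = 602 / 18.02 = 33.41 mol
n(O2) = (6/5) × 33.41 = 40.09 mol
mass = 40.09 × 32.00 = 1283 g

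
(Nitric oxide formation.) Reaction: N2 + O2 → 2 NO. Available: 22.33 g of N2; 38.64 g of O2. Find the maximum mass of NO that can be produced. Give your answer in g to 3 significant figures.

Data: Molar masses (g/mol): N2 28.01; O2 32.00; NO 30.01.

n(N2) = 22.33 / 28.01 = 0.7972 mol
n(O2) = 38.64 / 32.00 = 1.208 mol
n/ν → N2: 0.7972, O2: 1.208; N2 is limiting.
n(NO) = (2/1) × 0.7972 = 1.594 mol
mass = 1.594 × 30.01 = 47.84 g

47.8 g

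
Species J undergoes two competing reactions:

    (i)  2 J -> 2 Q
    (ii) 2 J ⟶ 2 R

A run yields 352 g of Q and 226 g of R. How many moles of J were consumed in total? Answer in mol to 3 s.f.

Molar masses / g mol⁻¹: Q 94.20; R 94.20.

n(Q) = 352 / 94.20 = 3.737 mol
n(R) = 226 / 94.20 = 2.399 mol
n(J) via (i) = (2/2)×3.737 = 3.737 mol
n(J) via (ii) = (2/2)×2.399 = 2.399 mol
total n(J) = 3.737 + 2.399 = 6.136 mol

6.14 mol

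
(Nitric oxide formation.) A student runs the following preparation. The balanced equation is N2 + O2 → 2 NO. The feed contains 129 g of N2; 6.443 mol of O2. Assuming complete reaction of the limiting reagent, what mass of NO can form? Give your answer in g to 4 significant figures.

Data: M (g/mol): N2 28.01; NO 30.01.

276.4 g

n(N2) = 129.0 / 28.01 = 4.605 mol
n(O2) = 6.443 mol
n/ν → N2: 4.605, O2: 6.443; N2 is limiting.
n(NO) = (2/1) × 4.605 = 9.210 mol
mass = 9.210 × 30.01 = 276.4 g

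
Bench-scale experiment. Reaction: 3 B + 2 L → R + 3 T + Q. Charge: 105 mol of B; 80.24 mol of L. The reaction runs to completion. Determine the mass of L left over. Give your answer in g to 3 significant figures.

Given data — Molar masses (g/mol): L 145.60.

n(B) = 105.0 mol
n(L) = 80.24 mol
n/ν for B = 105.0/3 = 35.00
n/ν for L = 80.24/2 = 40.12
Smallest n/ν is B → limiting reagent.
L consumed = (2/3) × 105.0 = 70.00 mol
L remaining = 80.24 − 70.00 = 10.24 mol
mass = 10.24 × 145.60 = 1491 g

1490 g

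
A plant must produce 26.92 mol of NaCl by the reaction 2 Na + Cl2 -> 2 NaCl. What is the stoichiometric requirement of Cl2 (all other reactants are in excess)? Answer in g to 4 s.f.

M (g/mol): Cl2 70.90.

954.3 g

n(NaCl) = 26.92 mol
n(Cl2) = (1/2) × 26.92 = 13.46 mol
mass = 13.46 × 70.90 = 954.3 g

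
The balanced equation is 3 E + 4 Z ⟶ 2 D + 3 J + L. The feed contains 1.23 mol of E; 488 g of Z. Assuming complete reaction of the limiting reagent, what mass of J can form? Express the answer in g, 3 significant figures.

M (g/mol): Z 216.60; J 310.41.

n(E) = 1.230 mol
n(Z) = 488.0 / 216.60 = 2.253 mol
n/ν → E: 0.4100, Z: 0.5633; E is limiting.
n(J) = (3/3) × 1.230 = 1.230 mol
mass = 1.230 × 310.41 = 381.8 g

382 g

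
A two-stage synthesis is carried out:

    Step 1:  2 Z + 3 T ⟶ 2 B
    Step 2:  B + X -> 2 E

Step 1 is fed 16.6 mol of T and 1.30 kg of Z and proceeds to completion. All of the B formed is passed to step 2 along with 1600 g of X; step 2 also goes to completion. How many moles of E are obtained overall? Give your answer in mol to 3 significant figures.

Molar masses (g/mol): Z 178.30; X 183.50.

Step 1:
n(T) = 16.60 mol
n(Z) = 1.300×1000 / 178.30 = 7.291 mol
n/ν → T: 5.533, Z: 3.646; Z is limiting.
n(B) produced = (2/2) × 7.291 = 7.291 mol
Step 2:
n(B) available = 7.291 mol
n(X) = 1600 / 183.50 = 8.719 mol
n/ν → B: 7.291, X: 8.719; B is limiting.
n(E) = (2/1) × 7.291 = 14.58 mol

14.6 mol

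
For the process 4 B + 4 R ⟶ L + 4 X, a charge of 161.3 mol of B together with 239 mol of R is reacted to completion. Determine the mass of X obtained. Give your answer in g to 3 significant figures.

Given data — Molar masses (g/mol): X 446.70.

n(B) = 161.3 mol
n(R) = 239.0 mol
n/ν for B = 161.3/4 = 40.33
n/ν for R = 239.0/4 = 59.75
Smallest n/ν is B → limiting reagent.
n(X) = (4/4) × 161.3 = 161.3 mol
mass = 161.3 × 446.70 = 72050 g

72100 g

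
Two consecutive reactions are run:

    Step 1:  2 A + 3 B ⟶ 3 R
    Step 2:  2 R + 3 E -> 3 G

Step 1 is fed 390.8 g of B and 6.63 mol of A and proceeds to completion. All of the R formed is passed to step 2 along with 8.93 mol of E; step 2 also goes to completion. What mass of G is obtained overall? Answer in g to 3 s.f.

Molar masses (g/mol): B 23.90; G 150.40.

1340 g

Step 1:
n(B) = 390.8 / 23.90 = 16.35 mol
n(A) = 6.630 mol
n/ν for B = 16.35/3 = 5.450
n/ν for A = 6.630/2 = 3.315
Smallest n/ν is A → limiting reagent.
n(R) produced = (3/2) × 6.630 = 9.945 mol
Step 2:
n(R) available = 9.945 mol
n(E) = 8.930 mol
n/ν for R = 9.945/2 = 4.973
n/ν for E = 8.930/3 = 2.977
Smallest n/ν is E → limiting reagent.
n(G) = (3/3) × 8.930 = 8.930 mol
mass = 8.930 × 150.40 = 1343 g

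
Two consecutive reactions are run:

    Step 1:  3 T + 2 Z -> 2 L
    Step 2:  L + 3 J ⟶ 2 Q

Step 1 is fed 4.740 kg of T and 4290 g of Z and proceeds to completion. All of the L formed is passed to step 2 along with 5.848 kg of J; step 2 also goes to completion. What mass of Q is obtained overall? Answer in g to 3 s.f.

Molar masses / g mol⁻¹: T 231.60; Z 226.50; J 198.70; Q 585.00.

Step 1:
n(T) = 4.740×1000 / 231.60 = 20.47 mol
n(Z) = 4290 / 226.50 = 18.94 mol
n/ν → T: 6.823, Z: 9.470; T is limiting.
n(L) produced = (2/3) × 20.47 = 13.65 mol
Step 2:
n(L) available = 13.65 mol
n(J) = 5.848×1000 / 198.70 = 29.43 mol
n/ν → L: 13.65, J: 9.810; J is limiting.
n(Q) = (2/3) × 29.43 = 19.62 mol
mass = 19.62 × 585.00 = 11480 g

11500 g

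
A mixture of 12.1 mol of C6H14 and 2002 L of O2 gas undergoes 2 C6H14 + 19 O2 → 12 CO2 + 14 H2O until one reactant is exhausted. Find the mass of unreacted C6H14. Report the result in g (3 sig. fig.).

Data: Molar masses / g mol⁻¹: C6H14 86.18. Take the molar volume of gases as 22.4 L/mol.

n(C6H14) = 12.10 mol
n(O2) = 2002 / 22.4 = 89.38 mol
n/ν → C6H14: 6.050, O2: 4.704; O2 is limiting.
C6H14 consumed = (2/19) × 89.38 = 9.408 mol
C6H14 remaining = 12.10 − 9.408 = 2.692 mol
mass = 2.692 × 86.18 = 232.0 g

232 g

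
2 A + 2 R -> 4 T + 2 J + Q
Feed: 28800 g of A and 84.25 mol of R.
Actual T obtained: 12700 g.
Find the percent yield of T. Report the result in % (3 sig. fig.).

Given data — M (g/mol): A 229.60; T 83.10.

90.7 %

n(A) = 28800 / 229.60 = 125.4 mol
n(R) = 84.25 mol
n/ν for A = 125.4/2 = 62.70
n/ν for R = 84.25/2 = 42.13
Smallest n/ν is R → limiting reagent.
theoretical n(T) = (4/2) × 84.25 = 168.5 mol → 14000 g
% yield = 12700 / 14000 × 100 = 90.71 %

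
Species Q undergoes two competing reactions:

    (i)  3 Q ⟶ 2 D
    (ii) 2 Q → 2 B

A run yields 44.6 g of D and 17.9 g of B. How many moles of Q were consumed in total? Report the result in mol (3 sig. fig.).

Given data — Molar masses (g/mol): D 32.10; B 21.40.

2.92 mol

n(D) = 44.6 / 32.10 = 1.389 mol
n(B) = 17.9 / 21.40 = 0.8364 mol
n(Q) via (i) = (3/2)×1.389 = 2.084 mol
n(Q) via (ii) = (2/2)×0.8364 = 0.8364 mol
total n(Q) = 2.084 + 0.8364 = 2.920 mol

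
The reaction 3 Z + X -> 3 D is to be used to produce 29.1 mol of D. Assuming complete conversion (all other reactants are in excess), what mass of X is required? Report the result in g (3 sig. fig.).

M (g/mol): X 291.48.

n(D) = 29.10 mol
n(X) = (1/3) × 29.10 = 9.700 mol
mass = 9.700 × 291.48 = 2827 g

2830 g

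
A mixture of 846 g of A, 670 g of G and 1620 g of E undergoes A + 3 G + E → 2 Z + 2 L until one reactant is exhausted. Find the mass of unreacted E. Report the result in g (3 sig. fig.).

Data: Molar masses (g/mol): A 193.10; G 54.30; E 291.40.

n(A) = 846.0 / 193.10 = 4.381 mol
n(G) = 670.0 / 54.30 = 12.34 mol
n(E) = 1620 / 291.40 = 5.559 mol
n/ν for A = 4.381/1 = 4.381
n/ν for G = 12.34/3 = 4.113
n/ν for E = 5.559/1 = 5.559
Smallest n/ν is G → limiting reagent.
E consumed = (1/3) × 12.34 = 4.113 mol
E remaining = 5.559 − 4.113 = 1.446 mol
mass = 1.446 × 291.40 = 421.4 g

421 g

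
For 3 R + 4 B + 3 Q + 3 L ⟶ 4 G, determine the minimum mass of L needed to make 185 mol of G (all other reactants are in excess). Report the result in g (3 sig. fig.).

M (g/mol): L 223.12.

31000 g

n(G) = 185.0 mol
n(L) = (3/4) × 185.0 = 138.8 mol
mass = 138.8 × 223.12 = 30970 g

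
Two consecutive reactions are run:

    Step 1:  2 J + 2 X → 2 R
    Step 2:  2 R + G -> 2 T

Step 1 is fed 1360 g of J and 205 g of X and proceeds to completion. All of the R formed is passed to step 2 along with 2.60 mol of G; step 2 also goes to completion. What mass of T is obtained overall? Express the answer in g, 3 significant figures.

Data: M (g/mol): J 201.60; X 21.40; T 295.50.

1540 g

Step 1:
n(J) = 1360 / 201.60 = 6.746 mol
n(X) = 205.0 / 21.40 = 9.579 mol
n/ν → J: 3.373, X: 4.790; J is limiting.
n(R) produced = (2/2) × 6.746 = 6.746 mol
Step 2:
n(R) available = 6.746 mol
n(G) = 2.600 mol
n/ν → R: 3.373, G: 2.600; G is limiting.
n(T) = (2/1) × 2.600 = 5.200 mol
mass = 5.200 × 295.50 = 1537 g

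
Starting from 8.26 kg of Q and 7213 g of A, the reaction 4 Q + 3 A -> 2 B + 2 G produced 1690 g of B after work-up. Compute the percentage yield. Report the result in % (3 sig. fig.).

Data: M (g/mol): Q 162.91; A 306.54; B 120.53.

89.4 %

n(Q) = 8.260×1000 / 162.91 = 50.70 mol
n(A) = 7213 / 306.54 = 23.53 mol
n/ν → Q: 12.68, A: 7.843; A is limiting.
theoretical n(B) = (2/3) × 23.53 = 15.69 mol → 1891 g
% yield = 1690 / 1891 × 100 = 89.37 %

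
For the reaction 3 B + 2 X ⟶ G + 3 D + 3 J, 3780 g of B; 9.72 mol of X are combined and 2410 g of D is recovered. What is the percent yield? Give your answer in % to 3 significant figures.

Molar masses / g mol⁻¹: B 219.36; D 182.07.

90.8 %

n(B) = 3780 / 219.36 = 17.23 mol
n(X) = 9.720 mol
n/ν for B = 17.23/3 = 5.743
n/ν for X = 9.720/2 = 4.860
Smallest n/ν is X → limiting reagent.
theoretical n(D) = (3/2) × 9.720 = 14.58 mol → 2655 g
% yield = 2410 / 2655 × 100 = 90.77 %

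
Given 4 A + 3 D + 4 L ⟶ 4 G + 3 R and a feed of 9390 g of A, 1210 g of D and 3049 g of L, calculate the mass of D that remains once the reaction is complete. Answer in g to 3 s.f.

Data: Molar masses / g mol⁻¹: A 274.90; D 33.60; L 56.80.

n(A) = 9390 / 274.90 = 34.16 mol
n(D) = 1210 / 33.60 = 36.01 mol
n(L) = 3049 / 56.80 = 53.68 mol
n/ν → A: 8.540, D: 12.00, L: 13.42; A is limiting.
D consumed = (3/4) × 34.16 = 25.62 mol
D remaining = 36.01 − 25.62 = 10.39 mol
mass = 10.39 × 33.60 = 349.1 g

349 g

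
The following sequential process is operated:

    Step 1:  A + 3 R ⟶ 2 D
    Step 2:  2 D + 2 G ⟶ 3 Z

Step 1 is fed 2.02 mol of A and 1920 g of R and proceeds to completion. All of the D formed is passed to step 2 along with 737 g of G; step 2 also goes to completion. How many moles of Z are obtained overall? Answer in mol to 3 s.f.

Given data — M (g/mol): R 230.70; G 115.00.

6.06 mol

Step 1:
n(A) = 2.020 mol
n(R) = 1920 / 230.70 = 8.322 mol
n/ν → A: 2.020, R: 2.774; A is limiting.
n(D) produced = (2/1) × 2.020 = 4.040 mol
Step 2:
n(D) available = 4.040 mol
n(G) = 737.0 / 115.00 = 6.409 mol
n/ν → D: 2.020, G: 3.205; D is limiting.
n(Z) = (3/2) × 4.040 = 6.060 mol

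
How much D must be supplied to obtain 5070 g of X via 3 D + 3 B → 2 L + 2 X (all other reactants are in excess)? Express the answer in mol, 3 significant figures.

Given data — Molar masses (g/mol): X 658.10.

11.6 mol

n(X) = 5070 / 658.10 = 7.704 mol
n(D) = (3/2) × 7.704 = 11.56 mol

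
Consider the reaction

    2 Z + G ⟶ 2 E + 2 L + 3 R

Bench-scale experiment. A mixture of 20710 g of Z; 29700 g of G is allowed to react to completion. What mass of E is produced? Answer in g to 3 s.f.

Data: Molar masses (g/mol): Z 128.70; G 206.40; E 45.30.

7290 g

n(Z) = 20710 / 128.70 = 160.9 mol
n(G) = 29700 / 206.40 = 143.9 mol
n/ν for Z = 160.9/2 = 80.45
n/ν for G = 143.9/1 = 143.9
Smallest n/ν is Z → limiting reagent.
n(E) = (2/2) × 160.9 = 160.9 mol
mass = 160.9 × 45.30 = 7289 g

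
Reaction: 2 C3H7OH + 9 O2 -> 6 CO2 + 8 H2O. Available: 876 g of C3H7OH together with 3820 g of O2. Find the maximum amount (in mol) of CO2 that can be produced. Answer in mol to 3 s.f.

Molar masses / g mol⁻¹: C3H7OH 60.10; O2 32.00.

43.7 mol

n(C3H7OH) = 876.0 / 60.10 = 14.58 mol
n(O2) = 3820 / 32.00 = 119.4 mol
n/ν for C3H7OH = 14.58/2 = 7.290
n/ν for O2 = 119.4/9 = 13.27
Smallest n/ν is C3H7OH → limiting reagent.
n(CO2) = (6/2) × 14.58 = 43.74 mol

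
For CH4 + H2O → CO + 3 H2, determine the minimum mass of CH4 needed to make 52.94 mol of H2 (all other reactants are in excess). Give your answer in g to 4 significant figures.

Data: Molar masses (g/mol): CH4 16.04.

n(H2) = 52.94 mol
n(CH4) = (1/3) × 52.94 = 17.65 mol
mass = 17.65 × 16.04 = 283.1 g

283.1 g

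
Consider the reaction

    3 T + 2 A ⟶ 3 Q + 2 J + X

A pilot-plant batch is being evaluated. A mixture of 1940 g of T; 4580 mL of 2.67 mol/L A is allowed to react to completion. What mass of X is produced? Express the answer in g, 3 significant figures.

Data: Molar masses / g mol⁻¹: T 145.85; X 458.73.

n(T) = 1940 / 145.85 = 13.30 mol
n(A) = 2.67 × 4580/1000 = 12.23 mol
n/ν for T = 13.30/3 = 4.433
n/ν for A = 12.23/2 = 6.115
Smallest n/ν is T → limiting reagent.
n(X) = (1/3) × 13.30 = 4.433 mol
mass = 4.433 × 458.73 = 2034 g

2030 g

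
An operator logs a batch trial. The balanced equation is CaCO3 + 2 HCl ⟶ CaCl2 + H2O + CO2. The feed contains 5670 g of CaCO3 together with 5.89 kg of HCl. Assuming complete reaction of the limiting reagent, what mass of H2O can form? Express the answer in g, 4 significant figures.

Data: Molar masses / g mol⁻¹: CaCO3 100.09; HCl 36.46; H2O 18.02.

1021 g

n(CaCO3) = 5670 / 100.09 = 56.65 mol
n(HCl) = 5.890×1000 / 36.46 = 161.5 mol
n/ν for CaCO3 = 56.65/1 = 56.65
n/ν for HCl = 161.5/2 = 80.75
Smallest n/ν is CaCO3 → limiting reagent.
n(H2O) = (1/1) × 56.65 = 56.65 mol
mass = 56.65 × 18.02 = 1021 g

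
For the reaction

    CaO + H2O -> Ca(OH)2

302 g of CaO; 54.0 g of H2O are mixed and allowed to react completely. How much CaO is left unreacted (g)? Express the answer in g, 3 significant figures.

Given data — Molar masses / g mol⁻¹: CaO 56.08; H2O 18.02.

n(CaO) = 302.0 / 56.08 = 5.385 mol
n(H2O) = 54.00 / 18.02 = 2.997 mol
n/ν for CaO = 5.385/1 = 5.385
n/ν for H2O = 2.997/1 = 2.997
Smallest n/ν is H2O → limiting reagent.
CaO consumed = (1/1) × 2.997 = 2.997 mol
CaO remaining = 5.385 − 2.997 = 2.388 mol
mass = 2.388 × 56.08 = 133.9 g

134 g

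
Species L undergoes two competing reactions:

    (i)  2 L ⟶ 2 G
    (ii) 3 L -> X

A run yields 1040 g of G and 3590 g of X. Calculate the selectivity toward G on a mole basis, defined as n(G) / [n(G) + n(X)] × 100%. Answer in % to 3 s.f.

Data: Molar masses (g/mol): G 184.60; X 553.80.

n(G) = 1040 / 184.60 = 5.634 mol
n(X) = 3590 / 553.80 = 6.482 mol
selectivity = 5.634/(5.634+6.482) × 100 = 46.50 %

46.5 %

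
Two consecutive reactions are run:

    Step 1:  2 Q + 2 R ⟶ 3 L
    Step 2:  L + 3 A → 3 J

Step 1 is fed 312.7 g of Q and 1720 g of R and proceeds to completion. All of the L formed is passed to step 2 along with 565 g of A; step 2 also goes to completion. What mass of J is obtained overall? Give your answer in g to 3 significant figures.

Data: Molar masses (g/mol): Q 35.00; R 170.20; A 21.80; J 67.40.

Step 1:
n(Q) = 312.7 / 35.00 = 8.934 mol
n(R) = 1720 / 170.20 = 10.11 mol
n/ν for Q = 8.934/2 = 4.467
n/ν for R = 10.11/2 = 5.055
Smallest n/ν is Q → limiting reagent.
n(L) produced = (3/2) × 8.934 = 13.40 mol
Step 2:
n(L) available = 13.40 mol
n(A) = 565.0 / 21.80 = 25.92 mol
n/ν for L = 13.40/1 = 13.40
n/ν for A = 25.92/3 = 8.640
Smallest n/ν is A → limiting reagent.
n(J) = (3/3) × 25.92 = 25.92 mol
mass = 25.92 × 67.40 = 1747 g

1750 g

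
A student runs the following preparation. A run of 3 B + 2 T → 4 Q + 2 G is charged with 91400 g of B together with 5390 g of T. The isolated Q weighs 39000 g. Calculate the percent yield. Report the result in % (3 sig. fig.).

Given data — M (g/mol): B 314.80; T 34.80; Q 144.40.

87.2 %

n(B) = 91400 / 314.80 = 290.3 mol
n(T) = 5390 / 34.80 = 154.9 mol
n/ν → B: 96.77, T: 77.45; T is limiting.
theoretical n(Q) = (4/2) × 154.9 = 309.8 mol → 44740 g
% yield = 39000 / 44740 × 100 = 87.17 %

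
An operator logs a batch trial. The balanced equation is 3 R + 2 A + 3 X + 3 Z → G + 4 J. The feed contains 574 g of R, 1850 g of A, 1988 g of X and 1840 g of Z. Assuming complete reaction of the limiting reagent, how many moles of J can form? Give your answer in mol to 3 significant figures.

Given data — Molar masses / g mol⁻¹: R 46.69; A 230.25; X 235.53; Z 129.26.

n(R) = 574.0 / 46.69 = 12.29 mol
n(A) = 1850 / 230.25 = 8.035 mol
n(X) = 1988 / 235.53 = 8.441 mol
n(Z) = 1840 / 129.26 = 14.23 mol
n/ν for R = 12.29/3 = 4.097
n/ν for A = 8.035/2 = 4.018
n/ν for X = 8.441/3 = 2.814
n/ν for Z = 14.23/3 = 4.743
Smallest n/ν is X → limiting reagent.
n(J) = (4/3) × 8.441 = 11.25 mol

11.3 mol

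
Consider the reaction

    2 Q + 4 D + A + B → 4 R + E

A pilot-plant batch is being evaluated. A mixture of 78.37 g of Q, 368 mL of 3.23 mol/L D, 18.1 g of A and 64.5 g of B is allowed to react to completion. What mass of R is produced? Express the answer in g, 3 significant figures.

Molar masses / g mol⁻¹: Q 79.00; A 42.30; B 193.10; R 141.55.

n(Q) = 78.37 / 79.00 = 0.9920 mol
n(D) = 3.23 × 368.0/1000 = 1.189 mol
n(A) = 18.10 / 42.30 = 0.4279 mol
n(B) = 64.50 / 193.10 = 0.3340 mol
n/ν for Q = 0.9920/2 = 0.4960
n/ν for D = 1.189/4 = 0.2973
n/ν for A = 0.4279/1 = 0.4279
n/ν for B = 0.3340/1 = 0.3340
Smallest n/ν is D → limiting reagent.
n(R) = (4/4) × 1.189 = 1.189 mol
mass = 1.189 × 141.55 = 168.3 g

168 g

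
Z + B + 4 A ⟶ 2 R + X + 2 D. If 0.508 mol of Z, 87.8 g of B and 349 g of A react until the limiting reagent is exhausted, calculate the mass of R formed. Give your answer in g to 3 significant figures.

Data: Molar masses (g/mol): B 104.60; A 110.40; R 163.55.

166 g

n(Z) = 0.5080 mol
n(B) = 87.80 / 104.60 = 0.8394 mol
n(A) = 349.0 / 110.40 = 3.161 mol
n/ν → Z: 0.5080, B: 0.8394, A: 0.7903; Z is limiting.
n(R) = (2/1) × 0.5080 = 1.016 mol
mass = 1.016 × 163.55 = 166.2 g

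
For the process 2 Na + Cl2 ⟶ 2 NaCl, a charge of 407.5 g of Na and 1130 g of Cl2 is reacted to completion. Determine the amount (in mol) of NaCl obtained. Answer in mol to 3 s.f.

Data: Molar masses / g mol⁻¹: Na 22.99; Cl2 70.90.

n(Na) = 407.5 / 22.99 = 17.73 mol
n(Cl2) = 1130 / 70.90 = 15.94 mol
n/ν → Na: 8.865, Cl2: 15.94; Na is limiting.
n(NaCl) = (2/2) × 17.73 = 17.73 mol

17.7 mol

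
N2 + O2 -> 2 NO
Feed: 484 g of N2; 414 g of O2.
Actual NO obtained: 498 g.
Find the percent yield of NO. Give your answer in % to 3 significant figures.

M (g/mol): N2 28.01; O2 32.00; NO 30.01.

64.1 %

n(N2) = 484.0 / 28.01 = 17.28 mol
n(O2) = 414.0 / 32.00 = 12.94 mol
n/ν for N2 = 17.28/1 = 17.28
n/ν for O2 = 12.94/1 = 12.94
Smallest n/ν is O2 → limiting reagent.
theoretical n(NO) = (2/1) × 12.94 = 25.88 mol → 776.7 g
% yield = 498 / 776.7 × 100 = 64.12 %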